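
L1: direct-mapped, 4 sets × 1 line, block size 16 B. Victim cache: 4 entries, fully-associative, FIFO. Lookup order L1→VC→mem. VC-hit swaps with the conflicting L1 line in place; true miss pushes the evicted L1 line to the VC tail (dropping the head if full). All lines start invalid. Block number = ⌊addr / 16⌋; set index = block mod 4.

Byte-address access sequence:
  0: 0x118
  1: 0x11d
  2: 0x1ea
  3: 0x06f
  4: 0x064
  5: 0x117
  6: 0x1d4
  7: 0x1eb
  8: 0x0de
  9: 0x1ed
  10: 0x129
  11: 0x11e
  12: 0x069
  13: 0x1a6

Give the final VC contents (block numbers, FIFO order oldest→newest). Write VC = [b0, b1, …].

VC = [13, 29, 30, 6]

  [0] addr=0x118 blk=17 s=1: MISS | VC []
  [1] addr=0x11d blk=17 s=1: L1-HIT | VC []
  [2] addr=0x1ea blk=30 s=2: MISS | VC []
  [3] addr=0x6f blk=6 s=2: MISS | VC [30]
  [4] addr=0x64 blk=6 s=2: L1-HIT | VC [30]
  [5] addr=0x117 blk=17 s=1: L1-HIT | VC [30]
  [6] addr=0x1d4 blk=29 s=1: MISS | VC [30, 17]
  [7] addr=0x1eb blk=30 s=2: VC-HIT | VC [6, 17]
  [8] addr=0xde blk=13 s=1: MISS | VC [6, 17, 29]
  [9] addr=0x1ed blk=30 s=2: L1-HIT | VC [6, 17, 29]
  [10] addr=0x129 blk=18 s=2: MISS | VC [6, 17, 29, 30]
  [11] addr=0x11e blk=17 s=1: VC-HIT | VC [6, 13, 29, 30]
  [12] addr=0x69 blk=6 s=2: VC-HIT | VC [18, 13, 29, 30]
  [13] addr=0x1a6 blk=26 s=2: MISS | VC [13, 29, 30, 6]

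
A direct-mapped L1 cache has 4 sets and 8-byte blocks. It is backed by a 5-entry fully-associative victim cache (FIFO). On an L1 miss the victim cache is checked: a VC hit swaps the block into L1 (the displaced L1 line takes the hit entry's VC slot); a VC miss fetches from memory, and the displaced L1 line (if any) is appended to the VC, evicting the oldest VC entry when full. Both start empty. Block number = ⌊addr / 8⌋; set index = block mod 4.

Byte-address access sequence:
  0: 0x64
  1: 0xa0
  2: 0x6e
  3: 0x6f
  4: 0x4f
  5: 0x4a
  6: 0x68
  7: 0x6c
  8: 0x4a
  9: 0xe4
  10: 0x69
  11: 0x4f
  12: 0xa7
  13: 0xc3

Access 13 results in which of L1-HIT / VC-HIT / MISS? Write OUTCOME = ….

OUTCOME = MISS

0: 0x64 (blk 12, set 0) → MISS  vc=[]
1: 0xa0 (blk 20, set 0) → MISS  vc=[12]
2: 0x6e (blk 13, set 1) → MISS  vc=[12]
3: 0x6f (blk 13, set 1) → L1-HIT  vc=[12]
4: 0x4f (blk 9, set 1) → MISS  vc=[12, 13]
5: 0x4a (blk 9, set 1) → L1-HIT  vc=[12, 13]
6: 0x68 (blk 13, set 1) → VC-HIT  vc=[12, 9]
7: 0x6c (blk 13, set 1) → L1-HIT  vc=[12, 9]
8: 0x4a (blk 9, set 1) → VC-HIT  vc=[12, 13]
9: 0xe4 (blk 28, set 0) → MISS  vc=[12, 13, 20]
10: 0x69 (blk 13, set 1) → VC-HIT  vc=[12, 9, 20]
11: 0x4f (blk 9, set 1) → VC-HIT  vc=[12, 13, 20]
12: 0xa7 (blk 20, set 0) → VC-HIT  vc=[12, 13, 28]
13: 0xc3 (blk 24, set 0) → MISS  vc=[12, 13, 28, 20]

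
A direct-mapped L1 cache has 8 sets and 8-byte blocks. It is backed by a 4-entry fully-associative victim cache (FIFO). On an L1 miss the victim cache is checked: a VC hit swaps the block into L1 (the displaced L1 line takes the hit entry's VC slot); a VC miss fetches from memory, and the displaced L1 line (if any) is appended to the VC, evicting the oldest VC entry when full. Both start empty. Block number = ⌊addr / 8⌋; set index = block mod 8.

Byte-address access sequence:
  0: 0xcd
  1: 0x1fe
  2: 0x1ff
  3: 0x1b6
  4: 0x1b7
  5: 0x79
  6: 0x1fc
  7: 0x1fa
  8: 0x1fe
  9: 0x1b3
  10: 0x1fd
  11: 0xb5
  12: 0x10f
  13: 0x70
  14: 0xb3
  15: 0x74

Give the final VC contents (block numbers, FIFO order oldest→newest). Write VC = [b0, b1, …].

#0 0xcd→b25/s1 MISS; vc=[]
#1 0x1fe→b63/s7 MISS; vc=[]
#2 0x1ff→b63/s7 L1-HIT; vc=[]
#3 0x1b6→b54/s6 MISS; vc=[]
#4 0x1b7→b54/s6 L1-HIT; vc=[]
#5 0x79→b15/s7 MISS; vc=[63]
#6 0x1fc→b63/s7 VC-HIT; vc=[15]
#7 0x1fa→b63/s7 L1-HIT; vc=[15]
#8 0x1fe→b63/s7 L1-HIT; vc=[15]
#9 0x1b3→b54/s6 L1-HIT; vc=[15]
#10 0x1fd→b63/s7 L1-HIT; vc=[15]
#11 0xb5→b22/s6 MISS; vc=[15,54]
#12 0x10f→b33/s1 MISS; vc=[15,54,25]
#13 0x70→b14/s6 MISS; vc=[15,54,25,22]
#14 0xb3→b22/s6 VC-HIT; vc=[15,54,25,14]
#15 0x74→b14/s6 VC-HIT; vc=[15,54,25,22]

VC = [15, 54, 25, 22]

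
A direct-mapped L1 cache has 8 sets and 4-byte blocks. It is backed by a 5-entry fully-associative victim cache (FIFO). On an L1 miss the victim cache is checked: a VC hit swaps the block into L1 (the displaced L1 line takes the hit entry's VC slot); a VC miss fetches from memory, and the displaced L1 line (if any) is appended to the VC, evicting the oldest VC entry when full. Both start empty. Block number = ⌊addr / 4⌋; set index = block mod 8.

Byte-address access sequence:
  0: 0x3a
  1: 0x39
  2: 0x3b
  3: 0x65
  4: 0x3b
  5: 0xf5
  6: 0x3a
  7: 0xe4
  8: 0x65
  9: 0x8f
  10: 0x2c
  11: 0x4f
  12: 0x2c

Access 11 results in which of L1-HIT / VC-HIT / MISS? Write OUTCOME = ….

OUTCOME = MISS

0: 0x3a (blk 14, set 6) → MISS  vc=[]
1: 0x39 (blk 14, set 6) → L1-HIT  vc=[]
2: 0x3b (blk 14, set 6) → L1-HIT  vc=[]
3: 0x65 (blk 25, set 1) → MISS  vc=[]
4: 0x3b (blk 14, set 6) → L1-HIT  vc=[]
5: 0xf5 (blk 61, set 5) → MISS  vc=[]
6: 0x3a (blk 14, set 6) → L1-HIT  vc=[]
7: 0xe4 (blk 57, set 1) → MISS  vc=[25]
8: 0x65 (blk 25, set 1) → VC-HIT  vc=[57]
9: 0x8f (blk 35, set 3) → MISS  vc=[57]
10: 0x2c (blk 11, set 3) → MISS  vc=[57, 35]
11: 0x4f (blk 19, set 3) → MISS  vc=[57, 35, 11]
12: 0x2c (blk 11, set 3) → VC-HIT  vc=[57, 35, 19]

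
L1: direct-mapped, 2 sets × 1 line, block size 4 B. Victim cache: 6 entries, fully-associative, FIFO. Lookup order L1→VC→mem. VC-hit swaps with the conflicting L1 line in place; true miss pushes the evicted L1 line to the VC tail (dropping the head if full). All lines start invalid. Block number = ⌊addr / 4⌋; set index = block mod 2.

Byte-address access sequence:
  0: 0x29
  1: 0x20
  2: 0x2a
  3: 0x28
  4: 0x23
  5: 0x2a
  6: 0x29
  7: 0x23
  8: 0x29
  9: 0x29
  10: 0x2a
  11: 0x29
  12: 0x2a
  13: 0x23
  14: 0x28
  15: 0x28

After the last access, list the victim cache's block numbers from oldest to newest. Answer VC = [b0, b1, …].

VC = [8]

0: 0x29 (blk 10, set 0) → MISS  vc=[]
1: 0x20 (blk 8, set 0) → MISS  vc=[10]
2: 0x2a (blk 10, set 0) → VC-HIT  vc=[8]
3: 0x28 (blk 10, set 0) → L1-HIT  vc=[8]
4: 0x23 (blk 8, set 0) → VC-HIT  vc=[10]
5: 0x2a (blk 10, set 0) → VC-HIT  vc=[8]
6: 0x29 (blk 10, set 0) → L1-HIT  vc=[8]
7: 0x23 (blk 8, set 0) → VC-HIT  vc=[10]
8: 0x29 (blk 10, set 0) → VC-HIT  vc=[8]
9: 0x29 (blk 10, set 0) → L1-HIT  vc=[8]
10: 0x2a (blk 10, set 0) → L1-HIT  vc=[8]
11: 0x29 (blk 10, set 0) → L1-HIT  vc=[8]
12: 0x2a (blk 10, set 0) → L1-HIT  vc=[8]
13: 0x23 (blk 8, set 0) → VC-HIT  vc=[10]
14: 0x28 (blk 10, set 0) → VC-HIT  vc=[8]
15: 0x28 (blk 10, set 0) → L1-HIT  vc=[8]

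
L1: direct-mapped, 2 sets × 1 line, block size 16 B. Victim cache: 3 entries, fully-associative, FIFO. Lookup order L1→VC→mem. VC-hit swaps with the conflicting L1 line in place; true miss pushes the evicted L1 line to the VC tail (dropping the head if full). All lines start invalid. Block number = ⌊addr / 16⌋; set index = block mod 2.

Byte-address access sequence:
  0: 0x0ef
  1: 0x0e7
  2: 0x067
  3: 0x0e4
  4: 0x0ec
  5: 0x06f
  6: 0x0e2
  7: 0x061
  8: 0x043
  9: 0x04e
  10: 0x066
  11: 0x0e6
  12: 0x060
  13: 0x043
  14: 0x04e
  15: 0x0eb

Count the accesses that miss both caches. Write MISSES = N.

MISSES = 3

#0 0xef→b14/s0 MISS; vc=[]
#1 0xe7→b14/s0 L1-HIT; vc=[]
#2 0x67→b6/s0 MISS; vc=[14]
#3 0xe4→b14/s0 VC-HIT; vc=[6]
#4 0xec→b14/s0 L1-HIT; vc=[6]
#5 0x6f→b6/s0 VC-HIT; vc=[14]
#6 0xe2→b14/s0 VC-HIT; vc=[6]
#7 0x61→b6/s0 VC-HIT; vc=[14]
#8 0x43→b4/s0 MISS; vc=[14,6]
#9 0x4e→b4/s0 L1-HIT; vc=[14,6]
#10 0x66→b6/s0 VC-HIT; vc=[14,4]
#11 0xe6→b14/s0 VC-HIT; vc=[6,4]
#12 0x60→b6/s0 VC-HIT; vc=[14,4]
#13 0x43→b4/s0 VC-HIT; vc=[14,6]
#14 0x4e→b4/s0 L1-HIT; vc=[14,6]
#15 0xeb→b14/s0 VC-HIT; vc=[4,6]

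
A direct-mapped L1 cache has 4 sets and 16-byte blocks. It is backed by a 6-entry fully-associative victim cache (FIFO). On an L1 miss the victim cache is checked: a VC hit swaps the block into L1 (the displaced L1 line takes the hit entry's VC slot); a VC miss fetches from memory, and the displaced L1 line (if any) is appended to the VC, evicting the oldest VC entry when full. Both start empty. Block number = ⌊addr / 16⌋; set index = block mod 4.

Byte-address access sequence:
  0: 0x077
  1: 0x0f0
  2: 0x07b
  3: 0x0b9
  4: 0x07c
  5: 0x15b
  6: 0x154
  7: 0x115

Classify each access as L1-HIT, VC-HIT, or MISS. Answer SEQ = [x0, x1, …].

SEQ = [MISS, MISS, VC-HIT, MISS, VC-HIT, MISS, L1-HIT, MISS]

  [0] addr=0x77 blk=7 s=3: MISS | VC []
  [1] addr=0xf0 blk=15 s=3: MISS | VC [7]
  [2] addr=0x7b blk=7 s=3: VC-HIT | VC [15]
  [3] addr=0xb9 blk=11 s=3: MISS | VC [15, 7]
  [4] addr=0x7c blk=7 s=3: VC-HIT | VC [15, 11]
  [5] addr=0x15b blk=21 s=1: MISS | VC [15, 11]
  [6] addr=0x154 blk=21 s=1: L1-HIT | VC [15, 11]
  [7] addr=0x115 blk=17 s=1: MISS | VC [15, 11, 21]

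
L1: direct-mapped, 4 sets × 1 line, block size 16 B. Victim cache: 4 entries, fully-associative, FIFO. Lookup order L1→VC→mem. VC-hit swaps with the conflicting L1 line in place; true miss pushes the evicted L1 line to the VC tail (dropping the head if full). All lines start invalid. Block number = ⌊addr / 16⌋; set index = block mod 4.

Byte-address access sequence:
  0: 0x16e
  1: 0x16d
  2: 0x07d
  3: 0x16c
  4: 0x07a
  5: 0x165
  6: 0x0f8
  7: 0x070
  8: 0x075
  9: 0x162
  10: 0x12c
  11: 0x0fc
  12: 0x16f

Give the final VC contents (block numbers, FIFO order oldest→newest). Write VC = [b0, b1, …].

VC = [7, 18]

#0 0x16e→b22/s2 MISS; vc=[]
#1 0x16d→b22/s2 L1-HIT; vc=[]
#2 0x7d→b7/s3 MISS; vc=[]
#3 0x16c→b22/s2 L1-HIT; vc=[]
#4 0x7a→b7/s3 L1-HIT; vc=[]
#5 0x165→b22/s2 L1-HIT; vc=[]
#6 0xf8→b15/s3 MISS; vc=[7]
#7 0x70→b7/s3 VC-HIT; vc=[15]
#8 0x75→b7/s3 L1-HIT; vc=[15]
#9 0x162→b22/s2 L1-HIT; vc=[15]
#10 0x12c→b18/s2 MISS; vc=[15,22]
#11 0xfc→b15/s3 VC-HIT; vc=[7,22]
#12 0x16f→b22/s2 VC-HIT; vc=[7,18]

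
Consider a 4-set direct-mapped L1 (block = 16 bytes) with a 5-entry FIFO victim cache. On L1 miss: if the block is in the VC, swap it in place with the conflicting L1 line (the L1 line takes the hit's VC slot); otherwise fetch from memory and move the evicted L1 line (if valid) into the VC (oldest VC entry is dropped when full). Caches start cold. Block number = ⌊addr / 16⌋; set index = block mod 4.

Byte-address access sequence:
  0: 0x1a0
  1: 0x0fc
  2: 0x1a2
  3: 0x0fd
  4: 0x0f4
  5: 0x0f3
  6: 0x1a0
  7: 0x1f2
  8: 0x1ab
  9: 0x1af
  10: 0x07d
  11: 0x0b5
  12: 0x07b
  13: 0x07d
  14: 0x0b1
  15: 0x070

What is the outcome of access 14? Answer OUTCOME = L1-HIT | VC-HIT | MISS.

0: 0x1a0 (blk 26, set 2) → MISS  vc=[]
1: 0xfc (blk 15, set 3) → MISS  vc=[]
2: 0x1a2 (blk 26, set 2) → L1-HIT  vc=[]
3: 0xfd (blk 15, set 3) → L1-HIT  vc=[]
4: 0xf4 (blk 15, set 3) → L1-HIT  vc=[]
5: 0xf3 (blk 15, set 3) → L1-HIT  vc=[]
6: 0x1a0 (blk 26, set 2) → L1-HIT  vc=[]
7: 0x1f2 (blk 31, set 3) → MISS  vc=[15]
8: 0x1ab (blk 26, set 2) → L1-HIT  vc=[15]
9: 0x1af (blk 26, set 2) → L1-HIT  vc=[15]
10: 0x7d (blk 7, set 3) → MISS  vc=[15, 31]
11: 0xb5 (blk 11, set 3) → MISS  vc=[15, 31, 7]
12: 0x7b (blk 7, set 3) → VC-HIT  vc=[15, 31, 11]
13: 0x7d (blk 7, set 3) → L1-HIT  vc=[15, 31, 11]
14: 0xb1 (blk 11, set 3) → VC-HIT  vc=[15, 31, 7]
15: 0x70 (blk 7, set 3) → VC-HIT  vc=[15, 31, 11]

OUTCOME = VC-HIT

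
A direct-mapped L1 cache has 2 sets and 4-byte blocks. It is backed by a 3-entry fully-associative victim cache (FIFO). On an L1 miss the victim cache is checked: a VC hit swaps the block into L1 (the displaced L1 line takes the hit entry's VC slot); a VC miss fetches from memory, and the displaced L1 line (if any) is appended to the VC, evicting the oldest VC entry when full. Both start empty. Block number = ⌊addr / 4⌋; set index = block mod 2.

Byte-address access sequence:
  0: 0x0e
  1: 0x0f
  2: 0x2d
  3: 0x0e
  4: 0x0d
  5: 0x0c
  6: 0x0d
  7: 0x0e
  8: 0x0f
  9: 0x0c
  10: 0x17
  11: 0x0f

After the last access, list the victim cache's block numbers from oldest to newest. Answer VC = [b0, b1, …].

VC = [11, 5]

#0 0xe→b3/s1 MISS; vc=[]
#1 0xf→b3/s1 L1-HIT; vc=[]
#2 0x2d→b11/s1 MISS; vc=[3]
#3 0xe→b3/s1 VC-HIT; vc=[11]
#4 0xd→b3/s1 L1-HIT; vc=[11]
#5 0xc→b3/s1 L1-HIT; vc=[11]
#6 0xd→b3/s1 L1-HIT; vc=[11]
#7 0xe→b3/s1 L1-HIT; vc=[11]
#8 0xf→b3/s1 L1-HIT; vc=[11]
#9 0xc→b3/s1 L1-HIT; vc=[11]
#10 0x17→b5/s1 MISS; vc=[11,3]
#11 0xf→b3/s1 VC-HIT; vc=[11,5]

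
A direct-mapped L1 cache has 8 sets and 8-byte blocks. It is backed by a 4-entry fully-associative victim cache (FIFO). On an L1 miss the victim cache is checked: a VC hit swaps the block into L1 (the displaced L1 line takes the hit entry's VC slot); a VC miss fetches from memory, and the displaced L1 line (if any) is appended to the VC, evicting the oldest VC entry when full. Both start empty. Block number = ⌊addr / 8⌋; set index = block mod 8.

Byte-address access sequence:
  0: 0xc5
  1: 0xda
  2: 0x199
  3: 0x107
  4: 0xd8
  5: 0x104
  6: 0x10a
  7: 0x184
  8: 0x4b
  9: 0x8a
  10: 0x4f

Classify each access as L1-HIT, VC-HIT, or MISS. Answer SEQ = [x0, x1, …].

#0 0xc5→b24/s0 MISS; vc=[]
#1 0xda→b27/s3 MISS; vc=[]
#2 0x199→b51/s3 MISS; vc=[27]
#3 0x107→b32/s0 MISS; vc=[27,24]
#4 0xd8→b27/s3 VC-HIT; vc=[51,24]
#5 0x104→b32/s0 L1-HIT; vc=[51,24]
#6 0x10a→b33/s1 MISS; vc=[51,24]
#7 0x184→b48/s0 MISS; vc=[51,24,32]
#8 0x4b→b9/s1 MISS; vc=[51,24,32,33]
#9 0x8a→b17/s1 MISS; vc=[24,32,33,9]
#10 0x4f→b9/s1 VC-HIT; vc=[24,32,33,17]

SEQ = [MISS, MISS, MISS, MISS, VC-HIT, L1-HIT, MISS, MISS, MISS, MISS, VC-HIT]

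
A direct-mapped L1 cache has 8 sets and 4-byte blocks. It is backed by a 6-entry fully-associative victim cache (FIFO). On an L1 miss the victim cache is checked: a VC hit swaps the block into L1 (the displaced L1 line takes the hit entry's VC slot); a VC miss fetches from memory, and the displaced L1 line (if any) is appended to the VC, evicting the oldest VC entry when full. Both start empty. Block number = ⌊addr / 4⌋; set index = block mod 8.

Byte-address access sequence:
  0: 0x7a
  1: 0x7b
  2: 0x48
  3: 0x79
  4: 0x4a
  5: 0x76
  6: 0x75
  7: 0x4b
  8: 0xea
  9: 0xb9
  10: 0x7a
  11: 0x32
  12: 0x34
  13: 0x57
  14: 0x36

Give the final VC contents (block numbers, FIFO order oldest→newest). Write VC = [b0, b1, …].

VC = [18, 46, 29, 21]

#0 0x7a→b30/s6 MISS; vc=[]
#1 0x7b→b30/s6 L1-HIT; vc=[]
#2 0x48→b18/s2 MISS; vc=[]
#3 0x79→b30/s6 L1-HIT; vc=[]
#4 0x4a→b18/s2 L1-HIT; vc=[]
#5 0x76→b29/s5 MISS; vc=[]
#6 0x75→b29/s5 L1-HIT; vc=[]
#7 0x4b→b18/s2 L1-HIT; vc=[]
#8 0xea→b58/s2 MISS; vc=[18]
#9 0xb9→b46/s6 MISS; vc=[18,30]
#10 0x7a→b30/s6 VC-HIT; vc=[18,46]
#11 0x32→b12/s4 MISS; vc=[18,46]
#12 0x34→b13/s5 MISS; vc=[18,46,29]
#13 0x57→b21/s5 MISS; vc=[18,46,29,13]
#14 0x36→b13/s5 VC-HIT; vc=[18,46,29,21]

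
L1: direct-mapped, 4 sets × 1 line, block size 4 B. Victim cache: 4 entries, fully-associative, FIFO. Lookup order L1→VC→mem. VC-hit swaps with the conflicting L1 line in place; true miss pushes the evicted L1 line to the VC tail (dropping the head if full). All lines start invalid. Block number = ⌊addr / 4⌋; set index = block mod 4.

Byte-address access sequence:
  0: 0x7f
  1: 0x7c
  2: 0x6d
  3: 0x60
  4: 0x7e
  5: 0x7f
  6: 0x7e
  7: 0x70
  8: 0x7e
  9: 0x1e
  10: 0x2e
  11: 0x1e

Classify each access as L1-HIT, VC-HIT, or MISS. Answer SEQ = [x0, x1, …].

SEQ = [MISS, L1-HIT, MISS, MISS, VC-HIT, L1-HIT, L1-HIT, MISS, L1-HIT, MISS, MISS, VC-HIT]

#0 0x7f→b31/s3 MISS; vc=[]
#1 0x7c→b31/s3 L1-HIT; vc=[]
#2 0x6d→b27/s3 MISS; vc=[31]
#3 0x60→b24/s0 MISS; vc=[31]
#4 0x7e→b31/s3 VC-HIT; vc=[27]
#5 0x7f→b31/s3 L1-HIT; vc=[27]
#6 0x7e→b31/s3 L1-HIT; vc=[27]
#7 0x70→b28/s0 MISS; vc=[27,24]
#8 0x7e→b31/s3 L1-HIT; vc=[27,24]
#9 0x1e→b7/s3 MISS; vc=[27,24,31]
#10 0x2e→b11/s3 MISS; vc=[27,24,31,7]
#11 0x1e→b7/s3 VC-HIT; vc=[27,24,31,11]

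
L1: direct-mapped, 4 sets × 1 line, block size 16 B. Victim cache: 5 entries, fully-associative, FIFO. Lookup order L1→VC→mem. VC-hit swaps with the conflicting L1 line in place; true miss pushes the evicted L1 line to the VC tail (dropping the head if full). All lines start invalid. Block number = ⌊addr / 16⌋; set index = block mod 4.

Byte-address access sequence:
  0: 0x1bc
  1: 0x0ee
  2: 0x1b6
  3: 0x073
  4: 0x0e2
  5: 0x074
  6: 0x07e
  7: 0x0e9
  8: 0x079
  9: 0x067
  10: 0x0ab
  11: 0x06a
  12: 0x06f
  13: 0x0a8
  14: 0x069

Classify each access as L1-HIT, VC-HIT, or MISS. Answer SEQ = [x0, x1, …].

0: 0x1bc (blk 27, set 3) → MISS  vc=[]
1: 0xee (blk 14, set 2) → MISS  vc=[]
2: 0x1b6 (blk 27, set 3) → L1-HIT  vc=[]
3: 0x73 (blk 7, set 3) → MISS  vc=[27]
4: 0xe2 (blk 14, set 2) → L1-HIT  vc=[27]
5: 0x74 (blk 7, set 3) → L1-HIT  vc=[27]
6: 0x7e (blk 7, set 3) → L1-HIT  vc=[27]
7: 0xe9 (blk 14, set 2) → L1-HIT  vc=[27]
8: 0x79 (blk 7, set 3) → L1-HIT  vc=[27]
9: 0x67 (blk 6, set 2) → MISS  vc=[27, 14]
10: 0xab (blk 10, set 2) → MISS  vc=[27, 14, 6]
11: 0x6a (blk 6, set 2) → VC-HIT  vc=[27, 14, 10]
12: 0x6f (blk 6, set 2) → L1-HIT  vc=[27, 14, 10]
13: 0xa8 (blk 10, set 2) → VC-HIT  vc=[27, 14, 6]
14: 0x69 (blk 6, set 2) → VC-HIT  vc=[27, 14, 10]

SEQ = [MISS, MISS, L1-HIT, MISS, L1-HIT, L1-HIT, L1-HIT, L1-HIT, L1-HIT, MISS, MISS, VC-HIT, L1-HIT, VC-HIT, VC-HIT]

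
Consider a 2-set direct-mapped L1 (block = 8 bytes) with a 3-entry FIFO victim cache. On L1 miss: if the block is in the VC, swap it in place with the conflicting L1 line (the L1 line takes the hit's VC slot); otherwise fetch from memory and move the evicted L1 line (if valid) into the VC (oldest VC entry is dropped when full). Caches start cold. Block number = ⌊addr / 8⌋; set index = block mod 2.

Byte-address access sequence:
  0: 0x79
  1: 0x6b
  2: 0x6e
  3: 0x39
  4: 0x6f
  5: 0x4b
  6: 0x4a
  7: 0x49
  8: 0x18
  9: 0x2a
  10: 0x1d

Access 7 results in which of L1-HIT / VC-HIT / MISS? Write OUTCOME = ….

OUTCOME = L1-HIT

  [0] addr=0x79 blk=15 s=1: MISS | VC []
  [1] addr=0x6b blk=13 s=1: MISS | VC [15]
  [2] addr=0x6e blk=13 s=1: L1-HIT | VC [15]
  [3] addr=0x39 blk=7 s=1: MISS | VC [15, 13]
  [4] addr=0x6f blk=13 s=1: VC-HIT | VC [15, 7]
  [5] addr=0x4b blk=9 s=1: MISS | VC [15, 7, 13]
  [6] addr=0x4a blk=9 s=1: L1-HIT | VC [15, 7, 13]
  [7] addr=0x49 blk=9 s=1: L1-HIT | VC [15, 7, 13]
  [8] addr=0x18 blk=3 s=1: MISS | VC [7, 13, 9]
  [9] addr=0x2a blk=5 s=1: MISS | VC [13, 9, 3]
  [10] addr=0x1d blk=3 s=1: VC-HIT | VC [13, 9, 5]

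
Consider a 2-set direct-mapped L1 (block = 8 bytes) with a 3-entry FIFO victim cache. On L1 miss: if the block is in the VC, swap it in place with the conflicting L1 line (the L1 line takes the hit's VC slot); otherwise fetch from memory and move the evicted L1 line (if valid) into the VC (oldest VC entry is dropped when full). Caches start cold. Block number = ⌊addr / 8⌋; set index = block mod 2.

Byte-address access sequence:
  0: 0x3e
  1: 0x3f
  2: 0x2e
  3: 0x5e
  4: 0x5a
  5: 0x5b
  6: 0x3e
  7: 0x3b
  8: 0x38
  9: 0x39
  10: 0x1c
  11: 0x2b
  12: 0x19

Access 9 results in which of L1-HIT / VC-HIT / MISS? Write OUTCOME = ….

  [0] addr=0x3e blk=7 s=1: MISS | VC []
  [1] addr=0x3f blk=7 s=1: L1-HIT | VC []
  [2] addr=0x2e blk=5 s=1: MISS | VC [7]
  [3] addr=0x5e blk=11 s=1: MISS | VC [7, 5]
  [4] addr=0x5a blk=11 s=1: L1-HIT | VC [7, 5]
  [5] addr=0x5b blk=11 s=1: L1-HIT | VC [7, 5]
  [6] addr=0x3e blk=7 s=1: VC-HIT | VC [11, 5]
  [7] addr=0x3b blk=7 s=1: L1-HIT | VC [11, 5]
  [8] addr=0x38 blk=7 s=1: L1-HIT | VC [11, 5]
  [9] addr=0x39 blk=7 s=1: L1-HIT | VC [11, 5]
  [10] addr=0x1c blk=3 s=1: MISS | VC [11, 5, 7]
  [11] addr=0x2b blk=5 s=1: VC-HIT | VC [11, 3, 7]
  [12] addr=0x19 blk=3 s=1: VC-HIT | VC [11, 5, 7]

OUTCOME = L1-HIT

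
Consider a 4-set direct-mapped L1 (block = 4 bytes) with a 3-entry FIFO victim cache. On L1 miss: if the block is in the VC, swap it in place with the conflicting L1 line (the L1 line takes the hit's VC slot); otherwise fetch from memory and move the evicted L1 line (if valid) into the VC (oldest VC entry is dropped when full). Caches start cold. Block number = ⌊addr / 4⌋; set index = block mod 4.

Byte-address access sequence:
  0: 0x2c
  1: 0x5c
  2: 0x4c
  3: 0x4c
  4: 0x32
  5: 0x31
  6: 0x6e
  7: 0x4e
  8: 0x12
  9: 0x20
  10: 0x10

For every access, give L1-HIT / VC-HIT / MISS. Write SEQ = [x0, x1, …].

SEQ = [MISS, MISS, MISS, L1-HIT, MISS, L1-HIT, MISS, VC-HIT, MISS, MISS, VC-HIT]

#0 0x2c→b11/s3 MISS; vc=[]
#1 0x5c→b23/s3 MISS; vc=[11]
#2 0x4c→b19/s3 MISS; vc=[11,23]
#3 0x4c→b19/s3 L1-HIT; vc=[11,23]
#4 0x32→b12/s0 MISS; vc=[11,23]
#5 0x31→b12/s0 L1-HIT; vc=[11,23]
#6 0x6e→b27/s3 MISS; vc=[11,23,19]
#7 0x4e→b19/s3 VC-HIT; vc=[11,23,27]
#8 0x12→b4/s0 MISS; vc=[23,27,12]
#9 0x20→b8/s0 MISS; vc=[27,12,4]
#10 0x10→b4/s0 VC-HIT; vc=[27,12,8]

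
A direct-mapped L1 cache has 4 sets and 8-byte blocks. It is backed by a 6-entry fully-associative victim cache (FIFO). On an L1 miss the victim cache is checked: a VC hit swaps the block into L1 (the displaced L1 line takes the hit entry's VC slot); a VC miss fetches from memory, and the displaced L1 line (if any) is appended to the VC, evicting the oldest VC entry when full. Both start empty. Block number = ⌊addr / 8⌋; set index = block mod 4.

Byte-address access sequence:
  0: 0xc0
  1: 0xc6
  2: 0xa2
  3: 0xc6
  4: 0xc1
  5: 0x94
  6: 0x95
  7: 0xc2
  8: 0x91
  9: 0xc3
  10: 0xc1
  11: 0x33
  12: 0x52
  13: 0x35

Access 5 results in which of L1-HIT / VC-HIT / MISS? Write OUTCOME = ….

  [0] addr=0xc0 blk=24 s=0: MISS | VC []
  [1] addr=0xc6 blk=24 s=0: L1-HIT | VC []
  [2] addr=0xa2 blk=20 s=0: MISS | VC [24]
  [3] addr=0xc6 blk=24 s=0: VC-HIT | VC [20]
  [4] addr=0xc1 blk=24 s=0: L1-HIT | VC [20]
  [5] addr=0x94 blk=18 s=2: MISS | VC [20]
  [6] addr=0x95 blk=18 s=2: L1-HIT | VC [20]
  [7] addr=0xc2 blk=24 s=0: L1-HIT | VC [20]
  [8] addr=0x91 blk=18 s=2: L1-HIT | VC [20]
  [9] addr=0xc3 blk=24 s=0: L1-HIT | VC [20]
  [10] addr=0xc1 blk=24 s=0: L1-HIT | VC [20]
  [11] addr=0x33 blk=6 s=2: MISS | VC [20, 18]
  [12] addr=0x52 blk=10 s=2: MISS | VC [20, 18, 6]
  [13] addr=0x35 blk=6 s=2: VC-HIT | VC [20, 18, 10]

OUTCOME = MISS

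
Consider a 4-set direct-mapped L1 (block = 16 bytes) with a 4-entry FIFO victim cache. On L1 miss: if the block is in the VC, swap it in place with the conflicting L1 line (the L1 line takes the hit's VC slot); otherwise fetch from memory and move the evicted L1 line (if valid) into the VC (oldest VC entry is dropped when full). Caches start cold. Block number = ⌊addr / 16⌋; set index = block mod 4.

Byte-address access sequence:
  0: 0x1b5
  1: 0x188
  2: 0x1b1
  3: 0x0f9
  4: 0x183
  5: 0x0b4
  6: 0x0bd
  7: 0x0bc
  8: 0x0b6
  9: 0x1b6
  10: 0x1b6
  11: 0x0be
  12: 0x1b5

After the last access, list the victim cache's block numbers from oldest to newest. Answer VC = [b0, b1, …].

#0 0x1b5→b27/s3 MISS; vc=[]
#1 0x188→b24/s0 MISS; vc=[]
#2 0x1b1→b27/s3 L1-HIT; vc=[]
#3 0xf9→b15/s3 MISS; vc=[27]
#4 0x183→b24/s0 L1-HIT; vc=[27]
#5 0xb4→b11/s3 MISS; vc=[27,15]
#6 0xbd→b11/s3 L1-HIT; vc=[27,15]
#7 0xbc→b11/s3 L1-HIT; vc=[27,15]
#8 0xb6→b11/s3 L1-HIT; vc=[27,15]
#9 0x1b6→b27/s3 VC-HIT; vc=[11,15]
#10 0x1b6→b27/s3 L1-HIT; vc=[11,15]
#11 0xbe→b11/s3 VC-HIT; vc=[27,15]
#12 0x1b5→b27/s3 VC-HIT; vc=[11,15]

VC = [11, 15]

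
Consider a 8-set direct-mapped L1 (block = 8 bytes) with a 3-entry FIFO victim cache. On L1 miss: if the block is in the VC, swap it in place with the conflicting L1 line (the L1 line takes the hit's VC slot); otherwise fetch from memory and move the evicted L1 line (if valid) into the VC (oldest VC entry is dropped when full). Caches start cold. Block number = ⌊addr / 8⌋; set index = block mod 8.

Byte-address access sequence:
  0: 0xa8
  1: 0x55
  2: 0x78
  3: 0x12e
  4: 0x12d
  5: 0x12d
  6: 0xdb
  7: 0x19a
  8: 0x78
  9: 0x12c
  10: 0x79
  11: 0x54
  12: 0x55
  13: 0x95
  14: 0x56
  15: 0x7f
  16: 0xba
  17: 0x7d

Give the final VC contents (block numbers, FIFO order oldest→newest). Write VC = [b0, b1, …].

VC = [27, 18, 23]

#0 0xa8→b21/s5 MISS; vc=[]
#1 0x55→b10/s2 MISS; vc=[]
#2 0x78→b15/s7 MISS; vc=[]
#3 0x12e→b37/s5 MISS; vc=[21]
#4 0x12d→b37/s5 L1-HIT; vc=[21]
#5 0x12d→b37/s5 L1-HIT; vc=[21]
#6 0xdb→b27/s3 MISS; vc=[21]
#7 0x19a→b51/s3 MISS; vc=[21,27]
#8 0x78→b15/s7 L1-HIT; vc=[21,27]
#9 0x12c→b37/s5 L1-HIT; vc=[21,27]
#10 0x79→b15/s7 L1-HIT; vc=[21,27]
#11 0x54→b10/s2 L1-HIT; vc=[21,27]
#12 0x55→b10/s2 L1-HIT; vc=[21,27]
#13 0x95→b18/s2 MISS; vc=[21,27,10]
#14 0x56→b10/s2 VC-HIT; vc=[21,27,18]
#15 0x7f→b15/s7 L1-HIT; vc=[21,27,18]
#16 0xba→b23/s7 MISS; vc=[27,18,15]
#17 0x7d→b15/s7 VC-HIT; vc=[27,18,23]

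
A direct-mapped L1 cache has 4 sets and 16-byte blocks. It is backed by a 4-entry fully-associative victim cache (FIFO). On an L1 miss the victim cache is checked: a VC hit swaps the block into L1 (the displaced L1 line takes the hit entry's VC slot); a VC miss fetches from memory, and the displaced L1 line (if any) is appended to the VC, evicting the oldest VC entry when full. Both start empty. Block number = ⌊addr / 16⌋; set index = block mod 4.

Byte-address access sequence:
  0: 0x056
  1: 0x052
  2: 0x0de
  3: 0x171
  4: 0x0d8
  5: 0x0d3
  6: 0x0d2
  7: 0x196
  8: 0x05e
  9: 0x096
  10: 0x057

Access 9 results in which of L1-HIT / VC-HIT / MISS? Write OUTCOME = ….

OUTCOME = MISS

0: 0x56 (blk 5, set 1) → MISS  vc=[]
1: 0x52 (blk 5, set 1) → L1-HIT  vc=[]
2: 0xde (blk 13, set 1) → MISS  vc=[5]
3: 0x171 (blk 23, set 3) → MISS  vc=[5]
4: 0xd8 (blk 13, set 1) → L1-HIT  vc=[5]
5: 0xd3 (blk 13, set 1) → L1-HIT  vc=[5]
6: 0xd2 (blk 13, set 1) → L1-HIT  vc=[5]
7: 0x196 (blk 25, set 1) → MISS  vc=[5, 13]
8: 0x5e (blk 5, set 1) → VC-HIT  vc=[25, 13]
9: 0x96 (blk 9, set 1) → MISS  vc=[25, 13, 5]
10: 0x57 (blk 5, set 1) → VC-HIT  vc=[25, 13, 9]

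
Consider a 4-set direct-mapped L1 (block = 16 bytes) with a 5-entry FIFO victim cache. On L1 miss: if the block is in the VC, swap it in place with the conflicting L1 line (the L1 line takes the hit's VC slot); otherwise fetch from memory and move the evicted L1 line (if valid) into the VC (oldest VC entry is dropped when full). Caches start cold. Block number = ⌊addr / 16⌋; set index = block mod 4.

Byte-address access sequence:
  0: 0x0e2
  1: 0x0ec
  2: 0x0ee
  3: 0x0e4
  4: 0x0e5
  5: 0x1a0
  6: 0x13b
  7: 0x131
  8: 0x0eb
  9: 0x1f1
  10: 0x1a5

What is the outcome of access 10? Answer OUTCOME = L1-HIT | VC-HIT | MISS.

#0 0xe2→b14/s2 MISS; vc=[]
#1 0xec→b14/s2 L1-HIT; vc=[]
#2 0xee→b14/s2 L1-HIT; vc=[]
#3 0xe4→b14/s2 L1-HIT; vc=[]
#4 0xe5→b14/s2 L1-HIT; vc=[]
#5 0x1a0→b26/s2 MISS; vc=[14]
#6 0x13b→b19/s3 MISS; vc=[14]
#7 0x131→b19/s3 L1-HIT; vc=[14]
#8 0xeb→b14/s2 VC-HIT; vc=[26]
#9 0x1f1→b31/s3 MISS; vc=[26,19]
#10 0x1a5→b26/s2 VC-HIT; vc=[14,19]

OUTCOME = VC-HIT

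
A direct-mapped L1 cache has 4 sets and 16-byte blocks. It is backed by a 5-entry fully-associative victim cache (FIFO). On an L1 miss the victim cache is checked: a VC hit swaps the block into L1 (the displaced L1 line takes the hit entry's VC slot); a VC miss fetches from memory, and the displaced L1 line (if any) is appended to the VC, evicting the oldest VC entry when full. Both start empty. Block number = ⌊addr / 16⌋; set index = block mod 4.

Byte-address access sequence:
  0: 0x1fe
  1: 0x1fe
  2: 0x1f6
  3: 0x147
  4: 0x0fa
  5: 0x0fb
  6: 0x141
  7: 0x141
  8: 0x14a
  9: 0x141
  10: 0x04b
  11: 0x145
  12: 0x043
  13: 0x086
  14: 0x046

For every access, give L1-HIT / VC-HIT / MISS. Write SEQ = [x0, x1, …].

  [0] addr=0x1fe blk=31 s=3: MISS | VC []
  [1] addr=0x1fe blk=31 s=3: L1-HIT | VC []
  [2] addr=0x1f6 blk=31 s=3: L1-HIT | VC []
  [3] addr=0x147 blk=20 s=0: MISS | VC []
  [4] addr=0xfa blk=15 s=3: MISS | VC [31]
  [5] addr=0xfb blk=15 s=3: L1-HIT | VC [31]
  [6] addr=0x141 blk=20 s=0: L1-HIT | VC [31]
  [7] addr=0x141 blk=20 s=0: L1-HIT | VC [31]
  [8] addr=0x14a blk=20 s=0: L1-HIT | VC [31]
  [9] addr=0x141 blk=20 s=0: L1-HIT | VC [31]
  [10] addr=0x4b blk=4 s=0: MISS | VC [31, 20]
  [11] addr=0x145 blk=20 s=0: VC-HIT | VC [31, 4]
  [12] addr=0x43 blk=4 s=0: VC-HIT | VC [31, 20]
  [13] addr=0x86 blk=8 s=0: MISS | VC [31, 20, 4]
  [14] addr=0x46 blk=4 s=0: VC-HIT | VC [31, 20, 8]

SEQ = [MISS, L1-HIT, L1-HIT, MISS, MISS, L1-HIT, L1-HIT, L1-HIT, L1-HIT, L1-HIT, MISS, VC-HIT, VC-HIT, MISS, VC-HIT]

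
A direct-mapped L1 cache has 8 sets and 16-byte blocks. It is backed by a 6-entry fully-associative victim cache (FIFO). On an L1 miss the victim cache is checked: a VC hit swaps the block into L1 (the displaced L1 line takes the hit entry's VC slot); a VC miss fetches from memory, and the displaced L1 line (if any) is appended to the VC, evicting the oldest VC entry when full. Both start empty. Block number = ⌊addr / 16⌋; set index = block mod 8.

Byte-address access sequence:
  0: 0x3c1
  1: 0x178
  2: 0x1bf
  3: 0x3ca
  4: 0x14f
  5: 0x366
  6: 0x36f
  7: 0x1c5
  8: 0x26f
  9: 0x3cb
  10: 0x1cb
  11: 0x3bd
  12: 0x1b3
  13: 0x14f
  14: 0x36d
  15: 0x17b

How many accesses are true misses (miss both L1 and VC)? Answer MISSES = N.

MISSES = 8

#0 0x3c1→b60/s4 MISS; vc=[]
#1 0x178→b23/s7 MISS; vc=[]
#2 0x1bf→b27/s3 MISS; vc=[]
#3 0x3ca→b60/s4 L1-HIT; vc=[]
#4 0x14f→b20/s4 MISS; vc=[60]
#5 0x366→b54/s6 MISS; vc=[60]
#6 0x36f→b54/s6 L1-HIT; vc=[60]
#7 0x1c5→b28/s4 MISS; vc=[60,20]
#8 0x26f→b38/s6 MISS; vc=[60,20,54]
#9 0x3cb→b60/s4 VC-HIT; vc=[28,20,54]
#10 0x1cb→b28/s4 VC-HIT; vc=[60,20,54]
#11 0x3bd→b59/s3 MISS; vc=[60,20,54,27]
#12 0x1b3→b27/s3 VC-HIT; vc=[60,20,54,59]
#13 0x14f→b20/s4 VC-HIT; vc=[60,28,54,59]
#14 0x36d→b54/s6 VC-HIT; vc=[60,28,38,59]
#15 0x17b→b23/s7 L1-HIT; vc=[60,28,38,59]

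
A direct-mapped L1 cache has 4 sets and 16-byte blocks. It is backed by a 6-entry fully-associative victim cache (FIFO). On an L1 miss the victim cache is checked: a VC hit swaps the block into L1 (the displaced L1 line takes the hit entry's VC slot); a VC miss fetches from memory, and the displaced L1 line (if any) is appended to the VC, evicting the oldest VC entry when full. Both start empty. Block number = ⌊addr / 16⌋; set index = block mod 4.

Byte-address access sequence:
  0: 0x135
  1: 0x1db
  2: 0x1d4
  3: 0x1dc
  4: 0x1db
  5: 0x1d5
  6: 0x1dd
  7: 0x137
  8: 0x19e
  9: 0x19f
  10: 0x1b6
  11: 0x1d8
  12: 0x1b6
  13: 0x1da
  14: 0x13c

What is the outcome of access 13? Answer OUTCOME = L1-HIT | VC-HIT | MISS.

OUTCOME = L1-HIT

#0 0x135→b19/s3 MISS; vc=[]
#1 0x1db→b29/s1 MISS; vc=[]
#2 0x1d4→b29/s1 L1-HIT; vc=[]
#3 0x1dc→b29/s1 L1-HIT; vc=[]
#4 0x1db→b29/s1 L1-HIT; vc=[]
#5 0x1d5→b29/s1 L1-HIT; vc=[]
#6 0x1dd→b29/s1 L1-HIT; vc=[]
#7 0x137→b19/s3 L1-HIT; vc=[]
#8 0x19e→b25/s1 MISS; vc=[29]
#9 0x19f→b25/s1 L1-HIT; vc=[29]
#10 0x1b6→b27/s3 MISS; vc=[29,19]
#11 0x1d8→b29/s1 VC-HIT; vc=[25,19]
#12 0x1b6→b27/s3 L1-HIT; vc=[25,19]
#13 0x1da→b29/s1 L1-HIT; vc=[25,19]
#14 0x13c→b19/s3 VC-HIT; vc=[25,27]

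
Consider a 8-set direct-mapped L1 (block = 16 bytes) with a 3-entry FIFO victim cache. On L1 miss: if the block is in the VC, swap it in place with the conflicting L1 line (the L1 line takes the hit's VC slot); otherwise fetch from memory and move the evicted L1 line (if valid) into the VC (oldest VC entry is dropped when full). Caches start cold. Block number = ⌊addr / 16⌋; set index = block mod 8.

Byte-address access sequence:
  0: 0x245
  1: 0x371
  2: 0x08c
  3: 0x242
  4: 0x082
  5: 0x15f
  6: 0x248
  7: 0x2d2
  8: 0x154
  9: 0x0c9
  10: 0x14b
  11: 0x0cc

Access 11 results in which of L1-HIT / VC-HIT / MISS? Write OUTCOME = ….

  [0] addr=0x245 blk=36 s=4: MISS | VC []
  [1] addr=0x371 blk=55 s=7: MISS | VC []
  [2] addr=0x8c blk=8 s=0: MISS | VC []
  [3] addr=0x242 blk=36 s=4: L1-HIT | VC []
  [4] addr=0x82 blk=8 s=0: L1-HIT | VC []
  [5] addr=0x15f blk=21 s=5: MISS | VC []
  [6] addr=0x248 blk=36 s=4: L1-HIT | VC []
  [7] addr=0x2d2 blk=45 s=5: MISS | VC [21]
  [8] addr=0x154 blk=21 s=5: VC-HIT | VC [45]
  [9] addr=0xc9 blk=12 s=4: MISS | VC [45, 36]
  [10] addr=0x14b blk=20 s=4: MISS | VC [45, 36, 12]
  [11] addr=0xcc blk=12 s=4: VC-HIT | VC [45, 36, 20]

OUTCOME = VC-HIT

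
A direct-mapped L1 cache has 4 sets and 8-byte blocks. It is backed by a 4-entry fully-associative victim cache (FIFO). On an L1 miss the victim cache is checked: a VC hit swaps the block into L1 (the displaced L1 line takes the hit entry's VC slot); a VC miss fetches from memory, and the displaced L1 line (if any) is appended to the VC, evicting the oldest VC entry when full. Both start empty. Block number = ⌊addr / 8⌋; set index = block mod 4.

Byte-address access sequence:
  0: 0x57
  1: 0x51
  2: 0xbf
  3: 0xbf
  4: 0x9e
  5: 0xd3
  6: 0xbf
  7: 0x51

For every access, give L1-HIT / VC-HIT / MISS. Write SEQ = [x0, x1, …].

SEQ = [MISS, L1-HIT, MISS, L1-HIT, MISS, MISS, VC-HIT, VC-HIT]

#0 0x57→b10/s2 MISS; vc=[]
#1 0x51→b10/s2 L1-HIT; vc=[]
#2 0xbf→b23/s3 MISS; vc=[]
#3 0xbf→b23/s3 L1-HIT; vc=[]
#4 0x9e→b19/s3 MISS; vc=[23]
#5 0xd3→b26/s2 MISS; vc=[23,10]
#6 0xbf→b23/s3 VC-HIT; vc=[19,10]
#7 0x51→b10/s2 VC-HIT; vc=[19,26]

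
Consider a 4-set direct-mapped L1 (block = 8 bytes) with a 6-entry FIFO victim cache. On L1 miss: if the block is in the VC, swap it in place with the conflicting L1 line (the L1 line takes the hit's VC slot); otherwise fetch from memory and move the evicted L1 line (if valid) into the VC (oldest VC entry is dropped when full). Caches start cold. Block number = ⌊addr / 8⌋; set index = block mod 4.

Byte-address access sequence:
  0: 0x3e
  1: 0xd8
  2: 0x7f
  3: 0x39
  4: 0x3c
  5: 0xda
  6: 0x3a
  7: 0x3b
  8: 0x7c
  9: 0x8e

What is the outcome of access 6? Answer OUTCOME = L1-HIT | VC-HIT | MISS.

0: 0x3e (blk 7, set 3) → MISS  vc=[]
1: 0xd8 (blk 27, set 3) → MISS  vc=[7]
2: 0x7f (blk 15, set 3) → MISS  vc=[7, 27]
3: 0x39 (blk 7, set 3) → VC-HIT  vc=[15, 27]
4: 0x3c (blk 7, set 3) → L1-HIT  vc=[15, 27]
5: 0xda (blk 27, set 3) → VC-HIT  vc=[15, 7]
6: 0x3a (blk 7, set 3) → VC-HIT  vc=[15, 27]
7: 0x3b (blk 7, set 3) → L1-HIT  vc=[15, 27]
8: 0x7c (blk 15, set 3) → VC-HIT  vc=[7, 27]
9: 0x8e (blk 17, set 1) → MISS  vc=[7, 27]

OUTCOME = VC-HIT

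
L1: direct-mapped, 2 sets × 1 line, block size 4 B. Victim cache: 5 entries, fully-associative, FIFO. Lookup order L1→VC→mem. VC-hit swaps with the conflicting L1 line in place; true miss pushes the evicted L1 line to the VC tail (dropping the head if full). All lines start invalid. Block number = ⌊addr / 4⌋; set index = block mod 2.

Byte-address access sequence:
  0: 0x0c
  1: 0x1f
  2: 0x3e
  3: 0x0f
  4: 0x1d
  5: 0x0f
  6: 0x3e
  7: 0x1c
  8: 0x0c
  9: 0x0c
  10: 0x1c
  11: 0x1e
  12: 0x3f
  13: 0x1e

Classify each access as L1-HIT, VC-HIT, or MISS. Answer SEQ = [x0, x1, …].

0: 0xc (blk 3, set 1) → MISS  vc=[]
1: 0x1f (blk 7, set 1) → MISS  vc=[3]
2: 0x3e (blk 15, set 1) → MISS  vc=[3, 7]
3: 0xf (blk 3, set 1) → VC-HIT  vc=[15, 7]
4: 0x1d (blk 7, set 1) → VC-HIT  vc=[15, 3]
5: 0xf (blk 3, set 1) → VC-HIT  vc=[15, 7]
6: 0x3e (blk 15, set 1) → VC-HIT  vc=[3, 7]
7: 0x1c (blk 7, set 1) → VC-HIT  vc=[3, 15]
8: 0xc (blk 3, set 1) → VC-HIT  vc=[7, 15]
9: 0xc (blk 3, set 1) → L1-HIT  vc=[7, 15]
10: 0x1c (blk 7, set 1) → VC-HIT  vc=[3, 15]
11: 0x1e (blk 7, set 1) → L1-HIT  vc=[3, 15]
12: 0x3f (blk 15, set 1) → VC-HIT  vc=[3, 7]
13: 0x1e (blk 7, set 1) → VC-HIT  vc=[3, 15]

SEQ = [MISS, MISS, MISS, VC-HIT, VC-HIT, VC-HIT, VC-HIT, VC-HIT, VC-HIT, L1-HIT, VC-HIT, L1-HIT, VC-HIT, VC-HIT]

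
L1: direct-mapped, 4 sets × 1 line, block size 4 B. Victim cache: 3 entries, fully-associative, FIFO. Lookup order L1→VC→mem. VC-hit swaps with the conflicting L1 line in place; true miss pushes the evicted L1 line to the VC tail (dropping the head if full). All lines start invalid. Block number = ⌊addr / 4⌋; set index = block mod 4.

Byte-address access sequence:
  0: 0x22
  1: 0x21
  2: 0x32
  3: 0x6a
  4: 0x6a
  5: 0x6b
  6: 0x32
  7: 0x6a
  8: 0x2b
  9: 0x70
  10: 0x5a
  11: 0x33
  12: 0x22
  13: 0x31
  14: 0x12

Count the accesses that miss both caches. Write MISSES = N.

  [0] addr=0x22 blk=8 s=0: MISS | VC []
  [1] addr=0x21 blk=8 s=0: L1-HIT | VC []
  [2] addr=0x32 blk=12 s=0: MISS | VC [8]
  [3] addr=0x6a blk=26 s=2: MISS | VC [8]
  [4] addr=0x6a blk=26 s=2: L1-HIT | VC [8]
  [5] addr=0x6b blk=26 s=2: L1-HIT | VC [8]
  [6] addr=0x32 blk=12 s=0: L1-HIT | VC [8]
  [7] addr=0x6a blk=26 s=2: L1-HIT | VC [8]
  [8] addr=0x2b blk=10 s=2: MISS | VC [8, 26]
  [9] addr=0x70 blk=28 s=0: MISS | VC [8, 26, 12]
  [10] addr=0x5a blk=22 s=2: MISS | VC [26, 12, 10]
  [11] addr=0x33 blk=12 s=0: VC-HIT | VC [26, 28, 10]
  [12] addr=0x22 blk=8 s=0: MISS | VC [28, 10, 12]
  [13] addr=0x31 blk=12 s=0: VC-HIT | VC [28, 10, 8]
  [14] addr=0x12 blk=4 s=0: MISS | VC [10, 8, 12]

MISSES = 8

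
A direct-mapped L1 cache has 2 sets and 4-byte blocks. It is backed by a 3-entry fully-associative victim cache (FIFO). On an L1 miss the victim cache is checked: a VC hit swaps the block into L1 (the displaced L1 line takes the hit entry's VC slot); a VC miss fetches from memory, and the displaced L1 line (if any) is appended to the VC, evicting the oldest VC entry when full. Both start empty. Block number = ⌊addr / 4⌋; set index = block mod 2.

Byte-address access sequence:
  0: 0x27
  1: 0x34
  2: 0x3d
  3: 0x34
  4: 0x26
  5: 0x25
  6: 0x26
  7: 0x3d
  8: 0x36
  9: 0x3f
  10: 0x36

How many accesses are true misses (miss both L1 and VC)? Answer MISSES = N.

  [0] addr=0x27 blk=9 s=1: MISS | VC []
  [1] addr=0x34 blk=13 s=1: MISS | VC [9]
  [2] addr=0x3d blk=15 s=1: MISS | VC [9, 13]
  [3] addr=0x34 blk=13 s=1: VC-HIT | VC [9, 15]
  [4] addr=0x26 blk=9 s=1: VC-HIT | VC [13, 15]
  [5] addr=0x25 blk=9 s=1: L1-HIT | VC [13, 15]
  [6] addr=0x26 blk=9 s=1: L1-HIT | VC [13, 15]
  [7] addr=0x3d blk=15 s=1: VC-HIT | VC [13, 9]
  [8] addr=0x36 blk=13 s=1: VC-HIT | VC [15, 9]
  [9] addr=0x3f blk=15 s=1: VC-HIT | VC [13, 9]
  [10] addr=0x36 blk=13 s=1: VC-HIT | VC [15, 9]

MISSES = 3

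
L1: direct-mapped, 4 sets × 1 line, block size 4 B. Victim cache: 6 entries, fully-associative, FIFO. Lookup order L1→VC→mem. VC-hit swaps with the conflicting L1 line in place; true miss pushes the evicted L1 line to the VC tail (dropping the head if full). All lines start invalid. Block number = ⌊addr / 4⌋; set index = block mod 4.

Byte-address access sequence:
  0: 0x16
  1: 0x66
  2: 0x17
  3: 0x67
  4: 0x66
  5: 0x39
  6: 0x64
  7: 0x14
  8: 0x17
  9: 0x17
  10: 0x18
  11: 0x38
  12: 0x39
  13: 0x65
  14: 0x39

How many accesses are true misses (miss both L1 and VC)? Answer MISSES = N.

MISSES = 4

#0 0x16→b5/s1 MISS; vc=[]
#1 0x66→b25/s1 MISS; vc=[5]
#2 0x17→b5/s1 VC-HIT; vc=[25]
#3 0x67→b25/s1 VC-HIT; vc=[5]
#4 0x66→b25/s1 L1-HIT; vc=[5]
#5 0x39→b14/s2 MISS; vc=[5]
#6 0x64→b25/s1 L1-HIT; vc=[5]
#7 0x14→b5/s1 VC-HIT; vc=[25]
#8 0x17→b5/s1 L1-HIT; vc=[25]
#9 0x17→b5/s1 L1-HIT; vc=[25]
#10 0x18→b6/s2 MISS; vc=[25,14]
#11 0x38→b14/s2 VC-HIT; vc=[25,6]
#12 0x39→b14/s2 L1-HIT; vc=[25,6]
#13 0x65→b25/s1 VC-HIT; vc=[5,6]
#14 0x39→b14/s2 L1-HIT; vc=[5,6]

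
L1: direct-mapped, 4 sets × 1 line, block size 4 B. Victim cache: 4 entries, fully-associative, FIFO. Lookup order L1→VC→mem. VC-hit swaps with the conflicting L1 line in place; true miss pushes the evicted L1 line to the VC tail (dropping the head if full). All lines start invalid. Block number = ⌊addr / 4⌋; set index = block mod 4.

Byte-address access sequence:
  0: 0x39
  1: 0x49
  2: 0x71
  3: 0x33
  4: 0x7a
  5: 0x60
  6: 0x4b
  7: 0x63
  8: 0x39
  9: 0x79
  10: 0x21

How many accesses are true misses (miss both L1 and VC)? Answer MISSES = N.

0: 0x39 (blk 14, set 2) → MISS  vc=[]
1: 0x49 (blk 18, set 2) → MISS  vc=[14]
2: 0x71 (blk 28, set 0) → MISS  vc=[14]
3: 0x33 (blk 12, set 0) → MISS  vc=[14, 28]
4: 0x7a (blk 30, set 2) → MISS  vc=[14, 28, 18]
5: 0x60 (blk 24, set 0) → MISS  vc=[14, 28, 18, 12]
6: 0x4b (blk 18, set 2) → VC-HIT  vc=[14, 28, 30, 12]
7: 0x63 (blk 24, set 0) → L1-HIT  vc=[14, 28, 30, 12]
8: 0x39 (blk 14, set 2) → VC-HIT  vc=[18, 28, 30, 12]
9: 0x79 (blk 30, set 2) → VC-HIT  vc=[18, 28, 14, 12]
10: 0x21 (blk 8, set 0) → MISS  vc=[28, 14, 12, 24]

MISSES = 7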